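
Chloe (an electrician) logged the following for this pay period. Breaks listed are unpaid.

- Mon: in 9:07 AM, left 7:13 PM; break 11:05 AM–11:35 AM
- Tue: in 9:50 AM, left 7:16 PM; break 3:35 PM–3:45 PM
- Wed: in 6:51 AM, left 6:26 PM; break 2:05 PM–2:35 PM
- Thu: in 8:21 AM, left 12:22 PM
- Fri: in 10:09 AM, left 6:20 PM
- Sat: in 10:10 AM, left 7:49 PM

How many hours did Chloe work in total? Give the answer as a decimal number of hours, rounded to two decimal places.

Mon: 9:07 AM–7:13 PM = 10 h 6 min; less 30 min break → 9 h 36 min
Tue: 9:50 AM–7:16 PM = 9 h 26 min; less 10 min break → 9 h 16 min
Wed: 6:51 AM–6:26 PM = 11 h 35 min; less 30 min break → 11 h 5 min
Thu: 8:21 AM–12:22 PM = 4 h 1 min
Fri: 10:09 AM–6:20 PM = 8 h 11 min
Sat: 10:10 AM–7:49 PM = 9 h 39 min
Total: 9 h 36 min + 9 h 16 min + 11 h 5 min + 4 h 1 min + 8 h 11 min + 9 h 39 min = 51 h 48 min.

51.80 hours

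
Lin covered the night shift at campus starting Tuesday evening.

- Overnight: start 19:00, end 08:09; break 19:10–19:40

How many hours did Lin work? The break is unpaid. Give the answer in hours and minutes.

Overnight: 19:00 → midnight = 5 h 0 min; midnight → 08:09 = 8 h 9 min; span 13 h 9 min; less 30 min break → 12 h 39 min

12 h 39 min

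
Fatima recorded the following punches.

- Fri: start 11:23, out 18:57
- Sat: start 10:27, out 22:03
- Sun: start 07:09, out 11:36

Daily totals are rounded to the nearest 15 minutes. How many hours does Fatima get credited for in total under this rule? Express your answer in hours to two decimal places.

23.50 hours

Fri: 11:23–18:57 = 7 h 34 min → rounds to 7 h 30 min
Sat: 10:27–22:03 = 11 h 36 min → rounds to 11 h 30 min
Sun: 07:09–11:36 = 4 h 27 min → rounds to 4 h 30 min
Total credited: 23 h 30 min.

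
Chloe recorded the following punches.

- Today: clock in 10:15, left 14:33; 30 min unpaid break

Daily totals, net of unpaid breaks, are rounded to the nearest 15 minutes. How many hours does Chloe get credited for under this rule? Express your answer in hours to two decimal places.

Today: 10:15–14:33 = 4 h 18 min − 30 min = 3 h 48 min → rounds to 3 h 45 min

3.75 hours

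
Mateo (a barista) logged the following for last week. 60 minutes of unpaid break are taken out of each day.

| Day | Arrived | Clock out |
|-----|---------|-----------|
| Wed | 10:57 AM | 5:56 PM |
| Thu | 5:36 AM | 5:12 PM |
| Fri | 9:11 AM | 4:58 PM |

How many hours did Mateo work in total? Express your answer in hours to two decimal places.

23.37 hours

Wed: 10:57 AM–5:56 PM = 6 h 59 min; less 60 min break → 5 h 59 min
Thu: 5:36 AM–5:12 PM = 11 h 36 min; less 60 min break → 10 h 36 min
Fri: 9:11 AM–4:58 PM = 7 h 47 min; less 60 min break → 6 h 47 min
Total: 5 h 59 min + 10 h 36 min + 6 h 47 min = 23 h 22 min.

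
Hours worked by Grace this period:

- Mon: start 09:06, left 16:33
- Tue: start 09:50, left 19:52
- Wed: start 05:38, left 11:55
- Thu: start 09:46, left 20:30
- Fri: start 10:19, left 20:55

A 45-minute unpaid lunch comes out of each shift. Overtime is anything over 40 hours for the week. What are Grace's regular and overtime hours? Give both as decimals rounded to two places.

Mon: 09:06–16:33 = 7 h 27 min; less 45 min break → 6 h 42 min
Tue: 09:50–19:52 = 10 h 2 min; less 45 min break → 9 h 17 min
Wed: 05:38–11:55 = 6 h 17 min; less 45 min break → 5 h 32 min
Thu: 09:46–20:30 = 10 h 44 min; less 45 min break → 9 h 59 min
Fri: 10:19–20:55 = 10 h 36 min; less 45 min break → 9 h 51 min
Total worked: 41 h 21 min = 41.35 h.
Threshold 40 h → overtime 1 h 21 min, regular 40 h 0 min.

Regular 40.00 hours, overtime 1.35 hours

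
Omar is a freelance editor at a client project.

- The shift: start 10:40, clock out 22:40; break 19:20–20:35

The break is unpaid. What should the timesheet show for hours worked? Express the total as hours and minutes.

10 h 45 min

The shift: 10:40–22:40 = 12 h 0 min; less 75 min break → 10 h 45 min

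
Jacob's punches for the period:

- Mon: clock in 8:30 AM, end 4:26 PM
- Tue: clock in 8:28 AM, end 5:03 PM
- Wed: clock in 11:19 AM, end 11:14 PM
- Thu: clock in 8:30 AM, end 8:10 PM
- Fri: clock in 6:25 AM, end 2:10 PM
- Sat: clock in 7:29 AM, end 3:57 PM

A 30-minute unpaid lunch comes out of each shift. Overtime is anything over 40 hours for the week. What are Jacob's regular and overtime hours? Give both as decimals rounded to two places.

Mon: 8:30 AM–4:26 PM = 7 h 56 min; less 30 min break → 7 h 26 min
Tue: 8:28 AM–5:03 PM = 8 h 35 min; less 30 min break → 8 h 5 min
Wed: 11:19 AM–11:14 PM = 11 h 55 min; less 30 min break → 11 h 25 min
Thu: 8:30 AM–8:10 PM = 11 h 40 min; less 30 min break → 11 h 10 min
Fri: 6:25 AM–2:10 PM = 7 h 45 min; less 30 min break → 7 h 15 min
Sat: 7:29 AM–3:57 PM = 8 h 28 min; less 30 min break → 7 h 58 min
Total worked: 53 h 19 min = 53.32 h.
Threshold 40 h → overtime 13 h 19 min, regular 40 h 0 min.

Regular 40.00 hours, overtime 13.32 hours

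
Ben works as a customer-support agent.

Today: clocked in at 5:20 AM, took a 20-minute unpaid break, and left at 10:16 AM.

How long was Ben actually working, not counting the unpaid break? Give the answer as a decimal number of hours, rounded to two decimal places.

Today: 5:20 AM–10:16 AM = 4 h 56 min; less 20 min break → 4 h 36 min

4.60 hours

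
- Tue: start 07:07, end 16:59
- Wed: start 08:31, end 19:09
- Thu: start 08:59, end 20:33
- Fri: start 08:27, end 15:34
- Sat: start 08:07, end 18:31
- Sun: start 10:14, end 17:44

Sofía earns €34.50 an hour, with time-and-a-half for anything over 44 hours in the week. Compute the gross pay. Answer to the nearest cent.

€2195.06

Tue: 07:07–16:59 = 9 h 52 min
Wed: 08:31–19:09 = 10 h 38 min
Thu: 08:59–20:33 = 11 h 34 min
Fri: 08:27–15:34 = 7 h 7 min
Sat: 08:07–18:31 = 10 h 24 min
Sun: 10:14–17:44 = 7 h 30 min
Total worked: 57 h 5 min = 3425 min.
Regular 44 h 0 min = 2640 min at €34.50/h; overtime 13 h 5 min = 785 min at €51.75/h.
Pay = (2640 × €34.50 + 785 × €51.75) ÷ 60 = €2195.06.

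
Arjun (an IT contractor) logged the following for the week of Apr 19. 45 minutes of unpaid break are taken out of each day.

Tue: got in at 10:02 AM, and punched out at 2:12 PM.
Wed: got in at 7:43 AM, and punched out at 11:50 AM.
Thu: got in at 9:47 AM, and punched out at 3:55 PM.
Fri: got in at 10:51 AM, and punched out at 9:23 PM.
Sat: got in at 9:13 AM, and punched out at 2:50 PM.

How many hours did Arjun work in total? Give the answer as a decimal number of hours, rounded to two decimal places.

26.82 hours

Tue: 10:02 AM–2:12 PM = 4 h 10 min; less 45 min break → 3 h 25 min
Wed: 7:43 AM–11:50 AM = 4 h 7 min; less 45 min break → 3 h 22 min
Thu: 9:47 AM–3:55 PM = 6 h 8 min; less 45 min break → 5 h 23 min
Fri: 10:51 AM–9:23 PM = 10 h 32 min; less 45 min break → 9 h 47 min
Sat: 9:13 AM–2:50 PM = 5 h 37 min; less 45 min break → 4 h 52 min
Total: 3 h 25 min + 3 h 22 min + 5 h 23 min + 9 h 47 min + 4 h 52 min = 26 h 49 min.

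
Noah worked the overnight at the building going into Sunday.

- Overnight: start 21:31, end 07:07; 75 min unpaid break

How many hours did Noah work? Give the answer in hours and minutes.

Overnight: 21:31 → midnight = 2 h 29 min; midnight → 07:07 = 7 h 7 min; span 9 h 36 min; less 75 min break → 8 h 21 min

8 h 21 min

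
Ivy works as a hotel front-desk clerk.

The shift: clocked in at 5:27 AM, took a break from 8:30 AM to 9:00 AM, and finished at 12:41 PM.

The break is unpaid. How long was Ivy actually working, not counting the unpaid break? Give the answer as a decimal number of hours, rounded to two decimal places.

The shift: 5:27 AM–12:41 PM = 7 h 14 min; less 30 min break → 6 h 44 min

6.73 hours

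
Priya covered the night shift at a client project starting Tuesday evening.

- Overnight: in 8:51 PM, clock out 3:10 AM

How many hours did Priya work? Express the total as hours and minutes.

6 h 19 min

Overnight: 8:51 PM → midnight = 3 h 9 min; midnight → 3:10 AM = 3 h 10 min; span 6 h 19 min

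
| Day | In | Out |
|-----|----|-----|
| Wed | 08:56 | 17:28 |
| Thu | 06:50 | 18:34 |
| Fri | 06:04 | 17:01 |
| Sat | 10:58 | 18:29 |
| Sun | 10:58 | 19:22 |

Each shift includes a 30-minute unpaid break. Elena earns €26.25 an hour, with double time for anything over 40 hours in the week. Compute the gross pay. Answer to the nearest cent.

€1293.25

Wed: 08:56–17:28 = 8 h 32 min; less 30 min break → 8 h 2 min
Thu: 06:50–18:34 = 11 h 44 min; less 30 min break → 11 h 14 min
Fri: 06:04–17:01 = 10 h 57 min; less 30 min break → 10 h 27 min
Sat: 10:58–18:29 = 7 h 31 min; less 30 min break → 7 h 1 min
Sun: 10:58–19:22 = 8 h 24 min; less 30 min break → 7 h 54 min
Total worked: 44 h 38 min = 2678 min.
Regular 40 h 0 min = 2400 min at €26.25/h; overtime 4 h 38 min = 278 min at €52.50/h.
Pay = (2400 × €26.25 + 278 × €52.50) ÷ 60 = €1293.25.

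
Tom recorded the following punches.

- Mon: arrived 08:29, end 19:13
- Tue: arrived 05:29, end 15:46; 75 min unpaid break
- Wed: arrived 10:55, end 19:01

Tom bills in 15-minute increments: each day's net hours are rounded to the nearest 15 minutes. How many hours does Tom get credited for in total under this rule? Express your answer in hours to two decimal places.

27.75 hours

Mon: 08:29–19:13 = 10 h 44 min → rounds to 10 h 45 min
Tue: 05:29–15:46 = 10 h 17 min − 75 min = 9 h 2 min → rounds to 9 h 0 min
Wed: 10:55–19:01 = 8 h 6 min → rounds to 8 h 0 min
Total credited: 27 h 45 min.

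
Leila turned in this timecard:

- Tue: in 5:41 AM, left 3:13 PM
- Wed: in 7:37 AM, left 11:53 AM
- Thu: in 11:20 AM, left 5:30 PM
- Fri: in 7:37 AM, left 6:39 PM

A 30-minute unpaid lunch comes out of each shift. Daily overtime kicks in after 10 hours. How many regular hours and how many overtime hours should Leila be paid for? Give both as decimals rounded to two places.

Regular 28.47 hours, overtime 0.53 hours

Tue: 5:41 AM–3:13 PM = 9 h 32 min; less 30 min break → 9 h 2 min
Wed: 7:37 AM–11:53 AM = 4 h 16 min; less 30 min break → 3 h 46 min
Thu: 11:20 AM–5:30 PM = 6 h 10 min; less 30 min break → 5 h 40 min
Fri: 7:37 AM–6:39 PM = 11 h 2 min; less 30 min break → 10 h 32 min
Tue reg 9 h 2 min / OT 0 h 0 min; Wed reg 3 h 46 min / OT 0 h 0 min; Thu reg 5 h 40 min / OT 0 h 0 min; Fri reg 10 h 0 min / OT 0 h 32 min.
Totals: regular 28 h 28 min, overtime 0 h 32 min.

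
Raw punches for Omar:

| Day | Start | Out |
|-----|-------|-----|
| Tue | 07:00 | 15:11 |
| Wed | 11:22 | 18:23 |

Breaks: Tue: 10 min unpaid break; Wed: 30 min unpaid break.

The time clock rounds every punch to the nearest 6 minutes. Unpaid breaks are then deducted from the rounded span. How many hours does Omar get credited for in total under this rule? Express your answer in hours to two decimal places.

14.53 hours

Tue: in 07:00→07:00, out 15:11→15:12; 8 h 12 min − 10 min = 8 h 2 min
Wed: in 11:22→11:24, out 18:23→18:24; 7 h 0 min − 30 min = 6 h 30 min
Total credited: 14 h 32 min.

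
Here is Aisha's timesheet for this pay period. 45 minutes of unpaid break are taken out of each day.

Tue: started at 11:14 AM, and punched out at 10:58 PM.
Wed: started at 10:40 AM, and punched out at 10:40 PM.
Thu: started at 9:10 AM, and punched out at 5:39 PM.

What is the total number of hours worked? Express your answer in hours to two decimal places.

Tue: 11:14 AM–10:58 PM = 11 h 44 min; less 45 min break → 10 h 59 min
Wed: 10:40 AM–10:40 PM = 12 h 0 min; less 45 min break → 11 h 15 min
Thu: 9:10 AM–5:39 PM = 8 h 29 min; less 45 min break → 7 h 44 min
Total: 10 h 59 min + 11 h 15 min + 7 h 44 min = 29 h 58 min.

29.97 hours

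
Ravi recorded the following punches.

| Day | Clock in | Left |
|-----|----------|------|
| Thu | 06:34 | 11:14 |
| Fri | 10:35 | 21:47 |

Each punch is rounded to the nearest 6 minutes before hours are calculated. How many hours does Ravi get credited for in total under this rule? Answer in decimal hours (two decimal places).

15.80 hours

Thu: in 06:34→06:36, out 11:14→11:12; 4 h 36 min
Fri: in 10:35→10:36, out 21:47→21:48; 11 h 12 min
Total credited: 15 h 48 min.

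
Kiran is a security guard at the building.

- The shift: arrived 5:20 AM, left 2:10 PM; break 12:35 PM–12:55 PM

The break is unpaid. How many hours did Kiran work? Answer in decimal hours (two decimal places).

8.50 hours

The shift: 5:20 AM–2:10 PM = 8 h 50 min; less 20 min break → 8 h 30 min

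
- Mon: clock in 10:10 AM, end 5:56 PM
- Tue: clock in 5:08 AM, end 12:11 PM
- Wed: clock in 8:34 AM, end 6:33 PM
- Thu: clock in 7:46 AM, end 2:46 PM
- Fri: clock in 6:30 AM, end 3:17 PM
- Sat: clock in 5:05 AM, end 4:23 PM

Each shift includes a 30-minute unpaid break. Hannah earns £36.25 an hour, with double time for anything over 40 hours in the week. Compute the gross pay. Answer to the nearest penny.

Mon: 10:10 AM–5:56 PM = 7 h 46 min; less 30 min break → 7 h 16 min
Tue: 5:08 AM–12:11 PM = 7 h 3 min; less 30 min break → 6 h 33 min
Wed: 8:34 AM–6:33 PM = 9 h 59 min; less 30 min break → 9 h 29 min
Thu: 7:46 AM–2:46 PM = 7 h 0 min; less 30 min break → 6 h 30 min
Fri: 6:30 AM–3:17 PM = 8 h 47 min; less 30 min break → 8 h 17 min
Sat: 5:05 AM–4:23 PM = 11 h 18 min; less 30 min break → 10 h 48 min
Total worked: 48 h 53 min = 2933 min.
Regular 40 h 0 min = 2400 min at £36.25/h; overtime 8 h 53 min = 533 min at £72.50/h.
Pay = (2400 × £36.25 + 533 × £72.50) ÷ 60 = £2094.04.

£2094.04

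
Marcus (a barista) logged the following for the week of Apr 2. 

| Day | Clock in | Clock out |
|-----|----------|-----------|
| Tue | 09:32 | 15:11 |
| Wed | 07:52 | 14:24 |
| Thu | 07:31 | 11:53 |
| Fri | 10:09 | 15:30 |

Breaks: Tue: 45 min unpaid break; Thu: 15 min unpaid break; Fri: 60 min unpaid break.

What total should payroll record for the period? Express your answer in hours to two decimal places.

Tue: 09:32–15:11 = 5 h 39 min; less 45 min break → 4 h 54 min
Wed: 07:52–14:24 = 6 h 32 min
Thu: 07:31–11:53 = 4 h 22 min; less 15 min break → 4 h 7 min
Fri: 10:09–15:30 = 5 h 21 min; less 60 min break → 4 h 21 min
Total: 4 h 54 min + 6 h 32 min + 4 h 7 min + 4 h 21 min = 19 h 54 min.

19.90 hours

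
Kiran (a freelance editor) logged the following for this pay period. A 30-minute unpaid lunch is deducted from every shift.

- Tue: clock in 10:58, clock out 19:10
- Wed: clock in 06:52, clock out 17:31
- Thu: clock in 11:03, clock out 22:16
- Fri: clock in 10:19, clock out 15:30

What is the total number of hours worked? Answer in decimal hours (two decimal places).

33.25 hours

Tue: 10:58–19:10 = 8 h 12 min; less 30 min break → 7 h 42 min
Wed: 06:52–17:31 = 10 h 39 min; less 30 min break → 10 h 9 min
Thu: 11:03–22:16 = 11 h 13 min; less 30 min break → 10 h 43 min
Fri: 10:19–15:30 = 5 h 11 min; less 30 min break → 4 h 41 min
Total: 7 h 42 min + 10 h 9 min + 10 h 43 min + 4 h 41 min = 33 h 15 min.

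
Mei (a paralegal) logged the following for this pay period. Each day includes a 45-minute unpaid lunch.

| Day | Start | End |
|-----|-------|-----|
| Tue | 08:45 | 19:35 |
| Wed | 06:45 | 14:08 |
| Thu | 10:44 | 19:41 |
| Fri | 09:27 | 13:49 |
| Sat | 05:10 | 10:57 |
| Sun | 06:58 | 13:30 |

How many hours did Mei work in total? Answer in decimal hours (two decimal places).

39.35 hours

Tue: 08:45–19:35 = 10 h 50 min; less 45 min break → 10 h 5 min
Wed: 06:45–14:08 = 7 h 23 min; less 45 min break → 6 h 38 min
Thu: 10:44–19:41 = 8 h 57 min; less 45 min break → 8 h 12 min
Fri: 09:27–13:49 = 4 h 22 min; less 45 min break → 3 h 37 min
Sat: 05:10–10:57 = 5 h 47 min; less 45 min break → 5 h 2 min
Sun: 06:58–13:30 = 6 h 32 min; less 45 min break → 5 h 47 min
Total: 10 h 5 min + 6 h 38 min + 8 h 12 min + 3 h 37 min + 5 h 2 min + 5 h 47 min = 39 h 21 min.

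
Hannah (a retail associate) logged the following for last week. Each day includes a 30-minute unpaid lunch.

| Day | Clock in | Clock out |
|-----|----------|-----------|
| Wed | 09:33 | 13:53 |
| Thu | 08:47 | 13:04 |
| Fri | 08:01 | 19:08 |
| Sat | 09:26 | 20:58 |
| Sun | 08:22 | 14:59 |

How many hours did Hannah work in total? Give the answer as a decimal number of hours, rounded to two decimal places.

35.38 hours

Wed: 09:33–13:53 = 4 h 20 min; less 30 min break → 3 h 50 min
Thu: 08:47–13:04 = 4 h 17 min; less 30 min break → 3 h 47 min
Fri: 08:01–19:08 = 11 h 7 min; less 30 min break → 10 h 37 min
Sat: 09:26–20:58 = 11 h 32 min; less 30 min break → 11 h 2 min
Sun: 08:22–14:59 = 6 h 37 min; less 30 min break → 6 h 7 min
Total: 3 h 50 min + 3 h 47 min + 10 h 37 min + 11 h 2 min + 6 h 7 min = 35 h 23 min.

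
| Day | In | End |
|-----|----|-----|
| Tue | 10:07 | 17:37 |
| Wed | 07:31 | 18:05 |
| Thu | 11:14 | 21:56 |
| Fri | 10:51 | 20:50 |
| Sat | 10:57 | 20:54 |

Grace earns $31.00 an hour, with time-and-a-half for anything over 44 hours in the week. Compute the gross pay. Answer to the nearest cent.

$1582.55

Tue: 10:07–17:37 = 7 h 30 min
Wed: 07:31–18:05 = 10 h 34 min
Thu: 11:14–21:56 = 10 h 42 min
Fri: 10:51–20:50 = 9 h 59 min
Sat: 10:57–20:54 = 9 h 57 min
Total worked: 48 h 42 min = 2922 min.
Regular 44 h 0 min = 2640 min at $31.00/h; overtime 4 h 42 min = 282 min at $46.50/h.
Pay = (2640 × $31.00 + 282 × $46.50) ÷ 60 = $1582.55.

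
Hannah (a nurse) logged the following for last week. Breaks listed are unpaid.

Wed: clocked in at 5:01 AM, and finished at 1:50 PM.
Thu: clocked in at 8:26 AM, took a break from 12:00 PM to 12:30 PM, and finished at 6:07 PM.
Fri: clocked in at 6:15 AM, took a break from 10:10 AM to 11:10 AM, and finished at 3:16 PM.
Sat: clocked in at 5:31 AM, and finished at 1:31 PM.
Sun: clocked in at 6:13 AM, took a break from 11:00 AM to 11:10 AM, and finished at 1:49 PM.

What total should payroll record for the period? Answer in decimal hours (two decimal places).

41.45 hours

Wed: 5:01 AM–1:50 PM = 8 h 49 min
Thu: 8:26 AM–6:07 PM = 9 h 41 min; less 30 min break → 9 h 11 min
Fri: 6:15 AM–3:16 PM = 9 h 1 min; less 60 min break → 8 h 1 min
Sat: 5:31 AM–1:31 PM = 8 h 0 min
Sun: 6:13 AM–1:49 PM = 7 h 36 min; less 10 min break → 7 h 26 min
Total: 8 h 49 min + 9 h 11 min + 8 h 1 min + 8 h 0 min + 7 h 26 min = 41 h 27 min.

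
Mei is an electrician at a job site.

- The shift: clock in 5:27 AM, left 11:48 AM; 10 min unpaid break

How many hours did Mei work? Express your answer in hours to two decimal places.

6.18 hours

The shift: 5:27 AM–11:48 AM = 6 h 21 min; less 10 min break → 6 h 11 min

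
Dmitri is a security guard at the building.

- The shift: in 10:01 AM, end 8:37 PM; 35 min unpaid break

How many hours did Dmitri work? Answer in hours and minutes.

10 h 1 min

The shift: 10:01 AM–8:37 PM = 10 h 36 min; less 35 min break → 10 h 1 min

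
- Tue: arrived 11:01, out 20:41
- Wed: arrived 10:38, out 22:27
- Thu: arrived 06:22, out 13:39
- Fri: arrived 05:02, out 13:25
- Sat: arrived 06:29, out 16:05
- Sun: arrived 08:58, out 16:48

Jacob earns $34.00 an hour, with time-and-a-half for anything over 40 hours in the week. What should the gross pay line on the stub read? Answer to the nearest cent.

Tue: 11:01–20:41 = 9 h 40 min
Wed: 10:38–22:27 = 11 h 49 min
Thu: 06:22–13:39 = 7 h 17 min
Fri: 05:02–13:25 = 8 h 23 min
Sat: 06:29–16:05 = 9 h 36 min
Sun: 08:58–16:48 = 7 h 50 min
Total worked: 54 h 35 min = 3275 min.
Regular 40 h 0 min = 2400 min at $34.00/h; overtime 14 h 35 min = 875 min at $51.00/h.
Pay = (2400 × $34.00 + 875 × $51.00) ÷ 60 = $2103.75.

$2103.75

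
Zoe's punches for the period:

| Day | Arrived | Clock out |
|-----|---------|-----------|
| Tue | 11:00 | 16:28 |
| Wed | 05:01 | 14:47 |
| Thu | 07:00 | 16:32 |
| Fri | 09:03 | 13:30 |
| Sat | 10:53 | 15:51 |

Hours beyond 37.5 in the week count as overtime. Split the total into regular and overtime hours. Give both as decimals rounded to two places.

Tue: 11:00–16:28 = 5 h 28 min
Wed: 05:01–14:47 = 9 h 46 min
Thu: 07:00–16:32 = 9 h 32 min
Fri: 09:03–13:30 = 4 h 27 min
Sat: 10:53–15:51 = 4 h 58 min
Total worked: 34 h 11 min = 34.18 h.
Threshold 37.5 h → overtime 0 h 0 min, regular 34 h 11 min.

Regular 34.18 hours, overtime 0.00 hours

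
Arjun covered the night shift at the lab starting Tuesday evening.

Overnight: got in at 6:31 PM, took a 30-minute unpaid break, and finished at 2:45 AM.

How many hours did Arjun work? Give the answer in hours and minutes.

7 h 44 min

Overnight: 6:31 PM → midnight = 5 h 29 min; midnight → 2:45 AM = 2 h 45 min; span 8 h 14 min; less 30 min break → 7 h 44 min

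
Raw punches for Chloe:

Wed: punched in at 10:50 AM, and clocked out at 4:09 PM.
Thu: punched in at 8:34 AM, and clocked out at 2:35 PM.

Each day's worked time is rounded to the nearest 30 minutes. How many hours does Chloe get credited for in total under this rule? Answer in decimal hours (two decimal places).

Wed: 10:50 AM–4:09 PM = 5 h 19 min → rounds to 5 h 30 min
Thu: 8:34 AM–2:35 PM = 6 h 1 min → rounds to 6 h 0 min
Total credited: 11 h 30 min.

11.50 hours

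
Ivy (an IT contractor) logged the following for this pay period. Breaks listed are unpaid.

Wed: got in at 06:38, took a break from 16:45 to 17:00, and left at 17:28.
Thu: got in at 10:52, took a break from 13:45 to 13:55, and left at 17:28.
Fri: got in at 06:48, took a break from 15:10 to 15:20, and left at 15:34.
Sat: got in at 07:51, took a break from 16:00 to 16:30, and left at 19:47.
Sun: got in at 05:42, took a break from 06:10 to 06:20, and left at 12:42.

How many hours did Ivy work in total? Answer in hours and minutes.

Wed: 06:38–17:28 = 10 h 50 min; less 15 min break → 10 h 35 min
Thu: 10:52–17:28 = 6 h 36 min; less 10 min break → 6 h 26 min
Fri: 06:48–15:34 = 8 h 46 min; less 10 min break → 8 h 36 min
Sat: 07:51–19:47 = 11 h 56 min; less 30 min break → 11 h 26 min
Sun: 05:42–12:42 = 7 h 0 min; less 10 min break → 6 h 50 min
Total: 10 h 35 min + 6 h 26 min + 8 h 36 min + 11 h 26 min + 6 h 50 min = 43 h 53 min.

43 h 53 min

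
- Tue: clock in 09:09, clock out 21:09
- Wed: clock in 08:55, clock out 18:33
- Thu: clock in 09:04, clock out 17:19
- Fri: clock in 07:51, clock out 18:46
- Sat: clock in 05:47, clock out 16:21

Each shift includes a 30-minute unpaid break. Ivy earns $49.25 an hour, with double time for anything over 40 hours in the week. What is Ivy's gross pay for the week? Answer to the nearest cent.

Tue: 09:09–21:09 = 12 h 0 min; less 30 min break → 11 h 30 min
Wed: 08:55–18:33 = 9 h 38 min; less 30 min break → 9 h 8 min
Thu: 09:04–17:19 = 8 h 15 min; less 30 min break → 7 h 45 min
Fri: 07:51–18:46 = 10 h 55 min; less 30 min break → 10 h 25 min
Sat: 05:47–16:21 = 10 h 34 min; less 30 min break → 10 h 4 min
Total worked: 48 h 52 min = 2932 min.
Regular 40 h 0 min = 2400 min at $49.25/h; overtime 8 h 52 min = 532 min at $98.50/h.
Pay = (2400 × $49.25 + 532 × $98.50) ÷ 60 = $2843.37.

$2843.37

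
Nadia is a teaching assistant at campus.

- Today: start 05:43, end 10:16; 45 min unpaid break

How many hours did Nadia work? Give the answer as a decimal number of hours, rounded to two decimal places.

3.80 hours

Today: 05:43–10:16 = 4 h 33 min; less 45 min break → 3 h 48 min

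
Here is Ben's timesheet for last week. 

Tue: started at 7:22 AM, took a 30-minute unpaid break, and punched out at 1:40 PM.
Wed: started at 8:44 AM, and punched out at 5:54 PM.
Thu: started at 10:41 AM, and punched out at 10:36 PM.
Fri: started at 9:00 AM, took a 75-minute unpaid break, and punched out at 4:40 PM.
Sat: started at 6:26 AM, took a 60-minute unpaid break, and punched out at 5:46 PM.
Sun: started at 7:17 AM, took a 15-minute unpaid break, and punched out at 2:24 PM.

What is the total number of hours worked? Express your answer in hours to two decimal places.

50.50 hours

Tue: 7:22 AM–1:40 PM = 6 h 18 min; less 30 min break → 5 h 48 min
Wed: 8:44 AM–5:54 PM = 9 h 10 min
Thu: 10:41 AM–10:36 PM = 11 h 55 min
Fri: 9:00 AM–4:40 PM = 7 h 40 min; less 75 min break → 6 h 25 min
Sat: 6:26 AM–5:46 PM = 11 h 20 min; less 60 min break → 10 h 20 min
Sun: 7:17 AM–2:24 PM = 7 h 7 min; less 15 min break → 6 h 52 min
Total: 5 h 48 min + 9 h 10 min + 11 h 55 min + 6 h 25 min + 10 h 20 min + 6 h 52 min = 50 h 30 min.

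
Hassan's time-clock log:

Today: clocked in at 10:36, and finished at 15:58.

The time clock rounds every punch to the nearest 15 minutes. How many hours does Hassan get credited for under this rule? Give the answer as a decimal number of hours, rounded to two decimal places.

Today: in 10:36→10:30, out 15:58→16:00; 5 h 30 min

5.50 hours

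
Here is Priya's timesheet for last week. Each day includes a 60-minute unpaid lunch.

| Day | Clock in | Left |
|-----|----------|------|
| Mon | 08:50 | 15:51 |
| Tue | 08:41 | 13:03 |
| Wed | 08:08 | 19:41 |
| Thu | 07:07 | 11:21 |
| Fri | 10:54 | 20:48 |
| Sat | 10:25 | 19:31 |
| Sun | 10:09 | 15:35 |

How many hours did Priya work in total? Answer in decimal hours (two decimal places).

44.60 hours

Mon: 08:50–15:51 = 7 h 1 min; less 60 min break → 6 h 1 min
Tue: 08:41–13:03 = 4 h 22 min; less 60 min break → 3 h 22 min
Wed: 08:08–19:41 = 11 h 33 min; less 60 min break → 10 h 33 min
Thu: 07:07–11:21 = 4 h 14 min; less 60 min break → 3 h 14 min
Fri: 10:54–20:48 = 9 h 54 min; less 60 min break → 8 h 54 min
Sat: 10:25–19:31 = 9 h 6 min; less 60 min break → 8 h 6 min
Sun: 10:09–15:35 = 5 h 26 min; less 60 min break → 4 h 26 min
Total: 6 h 1 min + 3 h 22 min + 10 h 33 min + 3 h 14 min + 8 h 54 min + 8 h 6 min + 4 h 26 min = 44 h 36 min.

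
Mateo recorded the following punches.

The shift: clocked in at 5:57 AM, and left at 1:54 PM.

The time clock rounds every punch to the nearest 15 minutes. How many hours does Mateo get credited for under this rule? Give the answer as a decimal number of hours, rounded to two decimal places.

The shift: in 5:57 AM→6:00 AM, out 1:54 PM→2:00 PM; 8 h 0 min

8.00 hours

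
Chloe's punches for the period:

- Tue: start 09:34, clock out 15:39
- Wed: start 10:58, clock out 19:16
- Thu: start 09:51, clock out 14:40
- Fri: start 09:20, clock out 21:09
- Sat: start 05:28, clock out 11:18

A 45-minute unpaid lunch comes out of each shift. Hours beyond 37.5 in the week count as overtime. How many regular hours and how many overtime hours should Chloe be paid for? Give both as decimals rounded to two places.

Tue: 09:34–15:39 = 6 h 5 min; less 45 min break → 5 h 20 min
Wed: 10:58–19:16 = 8 h 18 min; less 45 min break → 7 h 33 min
Thu: 09:51–14:40 = 4 h 49 min; less 45 min break → 4 h 4 min
Fri: 09:20–21:09 = 11 h 49 min; less 45 min break → 11 h 4 min
Sat: 05:28–11:18 = 5 h 50 min; less 45 min break → 5 h 5 min
Total worked: 33 h 6 min = 33.10 h.
Threshold 37.5 h → overtime 0 h 0 min, regular 33 h 6 min.

Regular 33.10 hours, overtime 0.00 hours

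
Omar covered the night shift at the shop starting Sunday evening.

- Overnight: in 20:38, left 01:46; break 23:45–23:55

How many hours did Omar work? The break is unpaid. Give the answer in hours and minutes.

4 h 58 min

Overnight: 20:38 → midnight = 3 h 22 min; midnight → 01:46 = 1 h 46 min; span 5 h 8 min; less 10 min break → 4 h 58 min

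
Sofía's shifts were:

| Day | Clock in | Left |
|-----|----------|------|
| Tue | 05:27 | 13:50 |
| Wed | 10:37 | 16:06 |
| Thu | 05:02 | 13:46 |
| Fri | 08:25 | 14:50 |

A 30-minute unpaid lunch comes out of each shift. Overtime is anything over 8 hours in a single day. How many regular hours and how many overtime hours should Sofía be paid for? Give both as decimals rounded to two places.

Regular 26.78 hours, overtime 0.23 hours

Tue: 05:27–13:50 = 8 h 23 min; less 30 min break → 7 h 53 min
Wed: 10:37–16:06 = 5 h 29 min; less 30 min break → 4 h 59 min
Thu: 05:02–13:46 = 8 h 44 min; less 30 min break → 8 h 14 min
Fri: 08:25–14:50 = 6 h 25 min; less 30 min break → 5 h 55 min
Tue reg 7 h 53 min / OT 0 h 0 min; Wed reg 4 h 59 min / OT 0 h 0 min; Thu reg 8 h 0 min / OT 0 h 14 min; Fri reg 5 h 55 min / OT 0 h 0 min.
Totals: regular 26 h 47 min, overtime 0 h 14 min.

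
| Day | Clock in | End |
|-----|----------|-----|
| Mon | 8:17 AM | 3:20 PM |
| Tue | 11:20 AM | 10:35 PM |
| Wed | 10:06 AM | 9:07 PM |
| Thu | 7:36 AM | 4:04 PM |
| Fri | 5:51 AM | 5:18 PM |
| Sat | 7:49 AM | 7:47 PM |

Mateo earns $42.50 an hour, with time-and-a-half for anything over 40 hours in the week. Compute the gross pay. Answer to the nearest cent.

Mon: 8:17 AM–3:20 PM = 7 h 3 min
Tue: 11:20 AM–10:35 PM = 11 h 15 min
Wed: 10:06 AM–9:07 PM = 11 h 1 min
Thu: 7:36 AM–4:04 PM = 8 h 28 min
Fri: 5:51 AM–5:18 PM = 11 h 27 min
Sat: 7:49 AM–7:47 PM = 11 h 58 min
Total worked: 61 h 12 min = 3672 min.
Regular 40 h 0 min = 2400 min at $42.50/h; overtime 21 h 12 min = 1272 min at $63.75/h.
Pay = (2400 × $42.50 + 1272 × $63.75) ÷ 60 = $3051.50.

$3051.50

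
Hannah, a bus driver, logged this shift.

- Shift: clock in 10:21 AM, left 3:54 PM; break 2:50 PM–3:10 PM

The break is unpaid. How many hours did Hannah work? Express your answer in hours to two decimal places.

5.22 hours

Shift: 10:21 AM–3:54 PM = 5 h 33 min; less 20 min break → 5 h 13 min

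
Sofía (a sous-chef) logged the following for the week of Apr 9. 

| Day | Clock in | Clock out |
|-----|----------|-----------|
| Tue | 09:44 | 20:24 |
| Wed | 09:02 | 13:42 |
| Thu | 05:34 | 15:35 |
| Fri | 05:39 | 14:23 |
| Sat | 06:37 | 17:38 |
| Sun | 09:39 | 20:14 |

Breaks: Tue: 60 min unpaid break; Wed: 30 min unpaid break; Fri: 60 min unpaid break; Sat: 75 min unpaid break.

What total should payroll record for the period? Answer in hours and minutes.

51 h 56 min

Tue: 09:44–20:24 = 10 h 40 min; less 60 min break → 9 h 40 min
Wed: 09:02–13:42 = 4 h 40 min; less 30 min break → 4 h 10 min
Thu: 05:34–15:35 = 10 h 1 min
Fri: 05:39–14:23 = 8 h 44 min; less 60 min break → 7 h 44 min
Sat: 06:37–17:38 = 11 h 1 min; less 75 min break → 9 h 46 min
Sun: 09:39–20:14 = 10 h 35 min
Total: 9 h 40 min + 4 h 10 min + 10 h 1 min + 7 h 44 min + 9 h 46 min + 10 h 35 min = 51 h 56 min.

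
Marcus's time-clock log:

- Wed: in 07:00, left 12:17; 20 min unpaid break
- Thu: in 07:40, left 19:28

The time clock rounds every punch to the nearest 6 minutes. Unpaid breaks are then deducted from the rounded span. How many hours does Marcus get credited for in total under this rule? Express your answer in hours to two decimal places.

Wed: in 07:00→07:00, out 12:17→12:18; 5 h 18 min − 20 min = 4 h 58 min
Thu: in 07:40→07:42, out 19:28→19:30; 11 h 48 min
Total credited: 16 h 46 min.

16.77 hours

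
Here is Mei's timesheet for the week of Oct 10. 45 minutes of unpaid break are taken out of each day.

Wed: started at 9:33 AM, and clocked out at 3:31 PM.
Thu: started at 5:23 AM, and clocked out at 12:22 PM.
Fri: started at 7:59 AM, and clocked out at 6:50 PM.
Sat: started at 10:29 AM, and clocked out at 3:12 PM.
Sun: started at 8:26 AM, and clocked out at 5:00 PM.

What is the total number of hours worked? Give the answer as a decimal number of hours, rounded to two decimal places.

33.33 hours

Wed: 9:33 AM–3:31 PM = 5 h 58 min; less 45 min break → 5 h 13 min
Thu: 5:23 AM–12:22 PM = 6 h 59 min; less 45 min break → 6 h 14 min
Fri: 7:59 AM–6:50 PM = 10 h 51 min; less 45 min break → 10 h 6 min
Sat: 10:29 AM–3:12 PM = 4 h 43 min; less 45 min break → 3 h 58 min
Sun: 8:26 AM–5:00 PM = 8 h 34 min; less 45 min break → 7 h 49 min
Total: 5 h 13 min + 6 h 14 min + 10 h 6 min + 3 h 58 min + 7 h 49 min = 33 h 20 min.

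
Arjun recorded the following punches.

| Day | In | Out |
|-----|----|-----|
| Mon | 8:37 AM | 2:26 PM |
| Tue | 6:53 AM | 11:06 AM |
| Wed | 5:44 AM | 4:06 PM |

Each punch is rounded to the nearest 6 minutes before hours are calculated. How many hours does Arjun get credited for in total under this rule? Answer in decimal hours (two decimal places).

Mon: in 8:37 AM→8:36 AM, out 2:26 PM→2:24 PM; 5 h 48 min
Tue: in 6:53 AM→6:54 AM, out 11:06 AM→11:06 AM; 4 h 12 min
Wed: in 5:44 AM→5:42 AM, out 4:06 PM→4:06 PM; 10 h 24 min
Total credited: 20 h 24 min.

20.40 hours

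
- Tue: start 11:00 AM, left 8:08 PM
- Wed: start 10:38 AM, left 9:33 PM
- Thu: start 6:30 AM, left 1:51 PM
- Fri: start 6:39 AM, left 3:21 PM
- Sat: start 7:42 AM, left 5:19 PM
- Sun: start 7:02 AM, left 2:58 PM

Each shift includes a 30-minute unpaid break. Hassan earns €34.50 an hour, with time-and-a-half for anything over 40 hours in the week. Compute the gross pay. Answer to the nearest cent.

Tue: 11:00 AM–8:08 PM = 9 h 8 min; less 30 min break → 8 h 38 min
Wed: 10:38 AM–9:33 PM = 10 h 55 min; less 30 min break → 10 h 25 min
Thu: 6:30 AM–1:51 PM = 7 h 21 min; less 30 min break → 6 h 51 min
Fri: 6:39 AM–3:21 PM = 8 h 42 min; less 30 min break → 8 h 12 min
Sat: 7:42 AM–5:19 PM = 9 h 37 min; less 30 min break → 9 h 7 min
Sun: 7:02 AM–2:58 PM = 7 h 56 min; less 30 min break → 7 h 26 min
Total worked: 50 h 39 min = 3039 min.
Regular 40 h 0 min = 2400 min at €34.50/h; overtime 10 h 39 min = 639 min at €51.75/h.
Pay = (2400 × €34.50 + 639 × €51.75) ÷ 60 = €1931.14.

€1931.14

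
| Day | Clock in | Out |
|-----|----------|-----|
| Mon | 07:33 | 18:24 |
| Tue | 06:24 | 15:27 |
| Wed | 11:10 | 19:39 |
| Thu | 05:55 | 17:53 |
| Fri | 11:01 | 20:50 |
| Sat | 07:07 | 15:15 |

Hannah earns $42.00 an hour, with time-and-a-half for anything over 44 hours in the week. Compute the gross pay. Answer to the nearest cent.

$2748.90

Mon: 07:33–18:24 = 10 h 51 min
Tue: 06:24–15:27 = 9 h 3 min
Wed: 11:10–19:39 = 8 h 29 min
Thu: 05:55–17:53 = 11 h 58 min
Fri: 11:01–20:50 = 9 h 49 min
Sat: 07:07–15:15 = 8 h 8 min
Total worked: 58 h 18 min = 3498 min.
Regular 44 h 0 min = 2640 min at $42.00/h; overtime 14 h 18 min = 858 min at $63.00/h.
Pay = (2640 × $42.00 + 858 × $63.00) ÷ 60 = $2748.90.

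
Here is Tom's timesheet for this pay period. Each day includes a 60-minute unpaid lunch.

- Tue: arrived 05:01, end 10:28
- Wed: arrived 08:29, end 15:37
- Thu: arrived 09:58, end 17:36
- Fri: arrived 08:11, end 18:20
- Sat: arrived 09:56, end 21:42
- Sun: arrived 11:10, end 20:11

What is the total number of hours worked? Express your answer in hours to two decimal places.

45.15 hours

Tue: 05:01–10:28 = 5 h 27 min; less 60 min break → 4 h 27 min
Wed: 08:29–15:37 = 7 h 8 min; less 60 min break → 6 h 8 min
Thu: 09:58–17:36 = 7 h 38 min; less 60 min break → 6 h 38 min
Fri: 08:11–18:20 = 10 h 9 min; less 60 min break → 9 h 9 min
Sat: 09:56–21:42 = 11 h 46 min; less 60 min break → 10 h 46 min
Sun: 11:10–20:11 = 9 h 1 min; less 60 min break → 8 h 1 min
Total: 4 h 27 min + 6 h 8 min + 6 h 38 min + 9 h 9 min + 10 h 46 min + 8 h 1 min = 45 h 9 min.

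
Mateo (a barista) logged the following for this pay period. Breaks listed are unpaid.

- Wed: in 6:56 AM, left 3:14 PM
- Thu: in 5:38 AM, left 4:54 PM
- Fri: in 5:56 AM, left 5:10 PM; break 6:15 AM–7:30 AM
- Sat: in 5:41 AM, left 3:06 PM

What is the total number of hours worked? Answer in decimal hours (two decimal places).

Wed: 6:56 AM–3:14 PM = 8 h 18 min
Thu: 5:38 AM–4:54 PM = 11 h 16 min
Fri: 5:56 AM–5:10 PM = 11 h 14 min; less 75 min break → 9 h 59 min
Sat: 5:41 AM–3:06 PM = 9 h 25 min
Total: 8 h 18 min + 11 h 16 min + 9 h 59 min + 9 h 25 min = 38 h 58 min.

38.97 hours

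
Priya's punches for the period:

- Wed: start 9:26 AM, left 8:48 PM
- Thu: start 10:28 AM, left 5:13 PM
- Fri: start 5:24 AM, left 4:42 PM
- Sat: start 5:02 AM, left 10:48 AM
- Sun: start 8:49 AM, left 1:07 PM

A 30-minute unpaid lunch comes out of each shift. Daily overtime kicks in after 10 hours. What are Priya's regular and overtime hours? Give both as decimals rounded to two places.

Wed: 9:26 AM–8:48 PM = 11 h 22 min; less 30 min break → 10 h 52 min
Thu: 10:28 AM–5:13 PM = 6 h 45 min; less 30 min break → 6 h 15 min
Fri: 5:24 AM–4:42 PM = 11 h 18 min; less 30 min break → 10 h 48 min
Sat: 5:02 AM–10:48 AM = 5 h 46 min; less 30 min break → 5 h 16 min
Sun: 8:49 AM–1:07 PM = 4 h 18 min; less 30 min break → 3 h 48 min
Wed reg 10 h 0 min / OT 0 h 52 min; Thu reg 6 h 15 min / OT 0 h 0 min; Fri reg 10 h 0 min / OT 0 h 48 min; Sat reg 5 h 16 min / OT 0 h 0 min; Sun reg 3 h 48 min / OT 0 h 0 min.
Totals: regular 35 h 19 min, overtime 1 h 40 min.

Regular 35.32 hours, overtime 1.67 hours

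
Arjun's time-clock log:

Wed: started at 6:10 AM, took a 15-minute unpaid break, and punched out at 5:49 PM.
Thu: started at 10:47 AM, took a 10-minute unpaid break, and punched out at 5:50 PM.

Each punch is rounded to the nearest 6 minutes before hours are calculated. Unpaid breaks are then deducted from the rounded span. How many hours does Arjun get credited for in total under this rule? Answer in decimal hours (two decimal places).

18.18 hours

Wed: in 6:10 AM→6:12 AM, out 5:49 PM→5:48 PM; 11 h 36 min − 15 min = 11 h 21 min
Thu: in 10:47 AM→10:48 AM, out 5:50 PM→5:48 PM; 7 h 0 min − 10 min = 6 h 50 min
Total credited: 18 h 11 min.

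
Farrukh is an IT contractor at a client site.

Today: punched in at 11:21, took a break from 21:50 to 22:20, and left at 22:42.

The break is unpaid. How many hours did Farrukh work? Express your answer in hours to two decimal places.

10.85 hours

Today: 11:21–22:42 = 11 h 21 min; less 30 min break → 10 h 51 min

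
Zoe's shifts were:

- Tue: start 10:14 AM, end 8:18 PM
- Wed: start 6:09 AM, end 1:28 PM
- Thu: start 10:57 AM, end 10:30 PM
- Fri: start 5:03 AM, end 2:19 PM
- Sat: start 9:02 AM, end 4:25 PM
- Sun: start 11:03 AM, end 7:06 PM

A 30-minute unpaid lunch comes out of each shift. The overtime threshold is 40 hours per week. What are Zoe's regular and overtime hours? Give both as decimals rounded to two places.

Tue: 10:14 AM–8:18 PM = 10 h 4 min; less 30 min break → 9 h 34 min
Wed: 6:09 AM–1:28 PM = 7 h 19 min; less 30 min break → 6 h 49 min
Thu: 10:57 AM–10:30 PM = 11 h 33 min; less 30 min break → 11 h 3 min
Fri: 5:03 AM–2:19 PM = 9 h 16 min; less 30 min break → 8 h 46 min
Sat: 9:02 AM–4:25 PM = 7 h 23 min; less 30 min break → 6 h 53 min
Sun: 11:03 AM–7:06 PM = 8 h 3 min; less 30 min break → 7 h 33 min
Total worked: 50 h 38 min = 50.63 h.
Threshold 40 h → overtime 10 h 38 min, regular 40 h 0 min.

Regular 40.00 hours, overtime 10.63 hours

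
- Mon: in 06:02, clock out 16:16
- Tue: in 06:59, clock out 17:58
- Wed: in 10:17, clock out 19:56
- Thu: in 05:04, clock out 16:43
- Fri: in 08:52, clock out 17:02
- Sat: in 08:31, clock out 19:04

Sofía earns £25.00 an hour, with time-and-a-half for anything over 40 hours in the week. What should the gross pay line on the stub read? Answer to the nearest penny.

Mon: 06:02–16:16 = 10 h 14 min
Tue: 06:59–17:58 = 10 h 59 min
Wed: 10:17–19:56 = 9 h 39 min
Thu: 05:04–16:43 = 11 h 39 min
Fri: 08:52–17:02 = 8 h 10 min
Sat: 08:31–19:04 = 10 h 33 min
Total worked: 61 h 14 min = 3674 min.
Regular 40 h 0 min = 2400 min at £25.00/h; overtime 21 h 14 min = 1274 min at £37.50/h.
Pay = (2400 × £25.00 + 1274 × £37.50) ÷ 60 = £1796.25.

£1796.25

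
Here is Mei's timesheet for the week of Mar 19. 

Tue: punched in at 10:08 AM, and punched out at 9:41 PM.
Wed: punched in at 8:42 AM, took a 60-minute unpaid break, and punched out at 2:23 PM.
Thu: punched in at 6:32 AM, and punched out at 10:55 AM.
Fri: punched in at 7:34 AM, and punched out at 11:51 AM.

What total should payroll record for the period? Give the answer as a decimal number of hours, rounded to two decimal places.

24.90 hours

Tue: 10:08 AM–9:41 PM = 11 h 33 min
Wed: 8:42 AM–2:23 PM = 5 h 41 min; less 60 min break → 4 h 41 min
Thu: 6:32 AM–10:55 AM = 4 h 23 min
Fri: 7:34 AM–11:51 AM = 4 h 17 min
Total: 11 h 33 min + 4 h 41 min + 4 h 23 min + 4 h 17 min = 24 h 54 min.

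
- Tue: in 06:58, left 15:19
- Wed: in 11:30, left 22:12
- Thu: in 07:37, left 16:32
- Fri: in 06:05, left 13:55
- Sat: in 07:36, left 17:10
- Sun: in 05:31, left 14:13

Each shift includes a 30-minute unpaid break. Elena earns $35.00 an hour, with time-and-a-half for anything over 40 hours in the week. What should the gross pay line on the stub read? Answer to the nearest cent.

Tue: 06:58–15:19 = 8 h 21 min; less 30 min break → 7 h 51 min
Wed: 11:30–22:12 = 10 h 42 min; less 30 min break → 10 h 12 min
Thu: 07:37–16:32 = 8 h 55 min; less 30 min break → 8 h 25 min
Fri: 06:05–13:55 = 7 h 50 min; less 30 min break → 7 h 20 min
Sat: 07:36–17:10 = 9 h 34 min; less 30 min break → 9 h 4 min
Sun: 05:31–14:13 = 8 h 42 min; less 30 min break → 8 h 12 min
Total worked: 51 h 4 min = 3064 min.
Regular 40 h 0 min = 2400 min at $35.00/h; overtime 11 h 4 min = 664 min at $52.50/h.
Pay = (2400 × $35.00 + 664 × $52.50) ÷ 60 = $1981.00.

$1981.00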